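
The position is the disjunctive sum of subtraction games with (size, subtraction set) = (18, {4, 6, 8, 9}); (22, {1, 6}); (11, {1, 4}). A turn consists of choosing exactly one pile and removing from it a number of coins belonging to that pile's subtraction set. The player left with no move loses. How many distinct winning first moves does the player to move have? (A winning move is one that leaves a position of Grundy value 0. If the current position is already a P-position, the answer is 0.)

5

Pile A, S = {4, 6, 8, 9}:
n :  0  1  2  3  4  5  6  7  8  9 10 11 12 13 14 15 16 17 18
G :  0  0  0  0  1  1  1  1  2  2  2  2  3  0  0  0  0  1  1
G_A(18) = 1.
Pile B, S = {1, 6}:
n :  0  1  2  3  4  5  6  7  8  9 10 11 12 13 14 15 16 17 18 19 20 21 22
G :  0  1  0  1  0  1  2  0  1  0  1  0  1  2  0  1  0  1  0  1  2  0  1
G_B(22) = 1.
Pile C, S = {1, 4}:
G(0) = 0
G(1) = mex{0} = 1
G(2) = mex{1} = 0
G(3) = mex{0} = 1
G(4) = mex{1,0} = 2
G(5) = mex{2,1} = 0
G(6) = mex{0,0} = 1
G(7) = mex{1,1} = 0
G(8) = mex{0,2} = 1
G(9) = mex{1,0} = 2
G(10) = mex{2,1} = 0
G(11) = mex{0,0} = 1
G_C(11) = 1.
Combined Grundy value = 1 ⊕ 1 ⊕ 1 = 1.
A winning move leaves total XOR = 0, i.e. changes one component's Grundy value g to g ⊕ X where X is the current total.
Pile A: need g' = 1⊕1 = 0. Options: 18−4→G=0, 18−6→G=3, 18−8→G=2, 18−9→G=2. Hits: 1.
Pile B: need g' = 1⊕1 = 0. Options: 22−1→G=0, 22−6→G=0. Hits: 2.
Pile C: need g' = 1⊕1 = 0. Options: 11−1→G=0, 11−4→G=0. Hits: 2.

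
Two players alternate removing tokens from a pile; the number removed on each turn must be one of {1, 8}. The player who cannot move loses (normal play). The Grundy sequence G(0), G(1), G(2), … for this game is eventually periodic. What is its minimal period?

G(0) = 0
G(1) = mex{0} = 1
G(2) = mex{1} = 0
G(3) = mex{0} = 1
G(4) = mex{1} = 0
G(5) = mex{0} = 1
G(6) = mex{1} = 0
G(7) = mex{0} = 1
G(8) = mex{1,0} = 2
G(9) = mex{2,1} = 0
G(10) = mex{0,0} = 1
G(11) = mex{1,1} = 0
G(12) = mex{0,0} = 1
G(13) = mex{1,1} = 0
G(14) = mex{0,0} = 1
G(15) = mex{1,1} = 0
G(16) = mex{0,2} = 1
G(17) = mex{1,0} = 2
G(18) = mex{2,1} = 0
G(19) = mex{0,0} = 1
G(n+9) = G(n) holds for n = 0,…,7 (a full window of length max(S) = 8), so the sequence is purely periodic with period 9.

9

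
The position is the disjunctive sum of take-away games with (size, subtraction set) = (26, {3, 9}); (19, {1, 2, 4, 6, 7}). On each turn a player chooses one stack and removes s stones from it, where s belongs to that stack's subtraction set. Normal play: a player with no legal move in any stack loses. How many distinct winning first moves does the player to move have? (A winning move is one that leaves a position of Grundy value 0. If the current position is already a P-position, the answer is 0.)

0

Stack A, S = {3, 9}:
n :  0  1  2  3  4  5  6  7  8  9 10 11 12 13 14 15 16 17 18 19 20 21 22 23 24 25 26
G :  0  0  0  1  1  1  0  0  0  1  1  1  0  0  0  1  1  1  0  0  0  1  1  1  0  0  0
G_A(26) = 0.
Stack B, S = {1, 2, 4, 6, 7}:
n :  0  1  2  3  4  5  6  7  8  9 10 11 12 13 14 15 16 17 18 19
G :  0  1  2  0  1  2  3  4  0  1  2  0  1  2  3  4  0  1  2  0
G_B(19) = 0.
Combined Grundy value = 0 ⊕ 0 = 0.
A winning move leaves total XOR = 0, i.e. changes one component's Grundy value g to g ⊕ X where X is the current total.
Stack A: target g' = 0⊕0 = 0, but every legal move changes the Grundy value (mex property), so 0 moves.
Stack B: target g' = 0⊕0 = 0, but every legal move changes the Grundy value (mex property), so 0 moves.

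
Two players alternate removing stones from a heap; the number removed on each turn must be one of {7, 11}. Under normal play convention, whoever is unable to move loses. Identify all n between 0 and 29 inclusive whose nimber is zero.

0, 1, 2, 3, 4, 5, 6, 18, 19, 20, 21, 22, 23, 24

n :  0  1  2  3  4  5  6  7  8  9 10 11 12 13 14 15 16 17 18 19 20 21 22 23 24 25 26 27 28 29
G :  0  0  0  0  0  0  0  1  1  1  1  1  1  1  2  2  2  2  0  0  0  0  0  0  0  1  1  1  1  1
P-positions are exactly the n with G(n) = 0.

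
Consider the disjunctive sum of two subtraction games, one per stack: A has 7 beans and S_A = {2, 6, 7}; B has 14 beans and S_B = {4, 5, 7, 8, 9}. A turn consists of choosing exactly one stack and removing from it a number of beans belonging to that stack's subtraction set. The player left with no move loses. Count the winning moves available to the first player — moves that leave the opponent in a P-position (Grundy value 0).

Stack A, S = {2, 6, 7}:
G(0) = 0
G(1) = mex{} = 0
G(2) = mex{0} = 1
G(3) = mex{0} = 1
G(4) = mex{1} = 0
G(5) = mex{1} = 0
G(6) = mex{0,0} = 1
G(7) = mex{0,0,0} = 1
G_A(7) = 1.
Stack B, S = {4, 5, 7, 8, 9}:
n :  0  1  2  3  4  5  6  7  8  9 10 11 12 13 14
G :  0  0  0  0  1  1  1  1  2  2  2  2  3  0  0
G_B(14) = 0.
Combined Grundy value = 1 ⊕ 0 = 1.
A winning move leaves total XOR = 0, i.e. changes one component's Grundy value g to g ⊕ X where X is the current total.
Stack A: need g' = 1⊕1 = 0. Options: 7−2→G=0, 7−6→G=0, 7−7→G=0. Hits: 3.
Stack B: need g' = 0⊕1 = 1. Options: 14−4→G=2, 14−5→G=2, 14−7→G=1, 14−8→G=1, 14−9→G=1. Hits: 3.

6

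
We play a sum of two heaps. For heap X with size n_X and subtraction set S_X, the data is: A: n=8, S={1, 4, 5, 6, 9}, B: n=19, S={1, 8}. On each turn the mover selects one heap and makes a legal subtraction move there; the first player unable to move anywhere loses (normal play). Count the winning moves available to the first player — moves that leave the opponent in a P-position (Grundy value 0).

1

Heap A, S = {1, 4, 5, 6, 9}:
n : 0 1 2 3 4 5 6 7 8
G : 0 1 0 1 2 3 2 3 4
G_A(8) = 4.
Heap B, S = {1, 8}:
G(0) = 0
G(1) = mex{0} = 1
G(2) = mex{1} = 0
G(3) = mex{0} = 1
G(4) = mex{1} = 0
G(5) = mex{0} = 1
G(6) = mex{1} = 0
G(7) = mex{0} = 1
G(8) = mex{1,0} = 2
G(9) = mex{2,1} = 0
G(10) = mex{0,0} = 1
G(11) = mex{1,1} = 0
G(12) = mex{0,0} = 1
G(13) = mex{1,1} = 0
G(14) = mex{0,0} = 1
G(15) = mex{1,1} = 0
G(16) = mex{0,2} = 1
G(17) = mex{1,0} = 2
G(18) = mex{2,1} = 0
G(19) = mex{0,0} = 1
G_B(19) = 1.
Combined Grundy value = 4 ⊕ 1 = 5.
A winning move leaves total XOR = 0, i.e. changes one component's Grundy value g to g ⊕ X where X is the current total.
Heap A: need g' = 4⊕5 = 1. Options: 8−1→G=3, 8−4→G=2, 8−5→G=1, 8−6→G=0. Hits: 1.
Heap B: need g' = 1⊕5 = 4. Options: 19−1→G=0, 19−8→G=0. Hits: 0.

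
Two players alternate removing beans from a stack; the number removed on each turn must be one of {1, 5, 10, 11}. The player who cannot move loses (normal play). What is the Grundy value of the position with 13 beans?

3

n :  0  1  2  3  4  5  6  7  8  9 10 11 12 13
G :  0  1  0  1  0  1  0  1  0  1  2  3  2  3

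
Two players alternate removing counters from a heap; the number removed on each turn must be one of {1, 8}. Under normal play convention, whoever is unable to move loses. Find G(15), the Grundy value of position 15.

0

G(0) = 0
G(1) = mex{0} = 1
G(2) = mex{1} = 0
G(3) = mex{0} = 1
G(4) = mex{1} = 0
G(5) = mex{0} = 1
G(6) = mex{1} = 0
G(7) = mex{0} = 1
G(8) = mex{1,0} = 2
G(9) = mex{2,1} = 0
G(10) = mex{0,0} = 1
G(11) = mex{1,1} = 0
G(12) = mex{0,0} = 1
G(13) = mex{1,1} = 0
G(14) = mex{0,0} = 1
G(15) = mex{1,1} = 0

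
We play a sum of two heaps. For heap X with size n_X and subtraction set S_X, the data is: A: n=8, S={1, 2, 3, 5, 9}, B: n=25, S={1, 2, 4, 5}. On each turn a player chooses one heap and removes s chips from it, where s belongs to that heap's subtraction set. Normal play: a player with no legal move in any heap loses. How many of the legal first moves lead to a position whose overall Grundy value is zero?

Heap A, S = {1, 2, 3, 5, 9}:
n : 0 1 2 3 4 5 6 7 8
G : 0 1 2 3 0 1 2 3 0
G_A(8) = 0.
Heap B, S = {1, 2, 4, 5}:
n :  0  1  2  3  4  5  6  7  8  9 10 11 12 13 14 15 16 17 18 19 20 21 22 23 24 25
G :  0  1  2  0  1  2  0  1  2  0  1  2  0  1  2  0  1  2  0  1  2  0  1  2  0  1
G_B(25) = 1.
Combined Grundy value = 0 ⊕ 1 = 1.
A winning move leaves total XOR = 0, i.e. changes one component's Grundy value g to g ⊕ X where X is the current total.
Heap A: need g' = 0⊕1 = 1. Options: 8−1→G=3, 8−2→G=2, 8−3→G=1, 8−5→G=3. Hits: 1.
Heap B: need g' = 1⊕1 = 0. Options: 25−1→G=0, 25−2→G=2, 25−4→G=0, 25−5→G=2. Hits: 2.

3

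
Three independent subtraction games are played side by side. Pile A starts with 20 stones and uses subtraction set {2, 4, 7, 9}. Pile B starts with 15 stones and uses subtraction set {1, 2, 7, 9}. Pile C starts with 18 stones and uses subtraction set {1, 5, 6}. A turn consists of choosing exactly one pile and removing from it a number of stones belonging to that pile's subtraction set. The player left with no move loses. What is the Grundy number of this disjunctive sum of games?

Pile A, S = {2, 4, 7, 9}:
n :  0  1  2  3  4  5  6  7  8  9 10 11 12 13 14 15 16 17 18 19 20
G :  0  0  1  1  2  2  0  3  1  4  2  0  0  1  1  2  2  0  3  1  4
G_A(20) = 4.
Pile B, S = {1, 2, 7, 9}:
G(0) = 0
G(1) = mex{0} = 1
G(2) = mex{1,0} = 2
G(3) = mex{2,1} = 0
G(4) = mex{0,2} = 1
G(5) = mex{1,0} = 2
G(6) = mex{2,1} = 0
G(7) = mex{0,2,0} = 1
G(8) = mex{1,0,1} = 2
G(9) = mex{2,1,2,0} = 3
G(10) = mex{3,2,0,1} = 4
G(11) = mex{4,3,1,2} = 0
G(12) = mex{0,4,2,0} = 1
G(13) = mex{1,0,0,1} = 2
G(14) = mex{2,1,1,2} = 0
G(15) = mex{0,2,2,0} = 1
G_B(15) = 1.
Pile C, S = {1, 5, 6}:
G(0) = 0
G(1) = mex{0} = 1
G(2) = mex{1} = 0
G(3) = mex{0} = 1
G(4) = mex{1} = 0
G(5) = mex{0,0} = 1
G(6) = mex{1,1,0} = 2
G(7) = mex{2,0,1} = 3
G(8) = mex{3,1,0} = 2
G(9) = mex{2,0,1} = 3
G(10) = mex{3,1,0} = 2
G(11) = mex{2,2,1} = 0
G(12) = mex{0,3,2} = 1
G(13) = mex{1,2,3} = 0
G(14) = mex{0,3,2} = 1
G(15) = mex{1,2,3} = 0
G(16) = mex{0,0,2} = 1
G(17) = mex{1,1,0} = 2
G(18) = mex{2,0,1} = 3
G_C(18) = 3.
Combined Grundy value = 4 ⊕ 1 ⊕ 3 = 6.

6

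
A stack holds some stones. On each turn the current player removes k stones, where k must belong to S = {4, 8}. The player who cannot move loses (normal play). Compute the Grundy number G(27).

0

n :  0  1  2  3  4  5  6  7  8  9 10 11 12 13 14 15 16 17 18 19 20 21 22 23 24 25 26 27
G :  0  0  0  0  1  1  1  1  2  2  2  2  0  0  0  0  1  1  1  1  2  2  2  2  0  0  0  0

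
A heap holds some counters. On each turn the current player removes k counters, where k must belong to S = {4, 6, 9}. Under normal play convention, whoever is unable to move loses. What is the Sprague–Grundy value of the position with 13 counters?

0

n :  0  1  2  3  4  5  6  7  8  9 10 11 12 13
G :  0  0  0  0  1  1  1  1  2  2  2  2  3  0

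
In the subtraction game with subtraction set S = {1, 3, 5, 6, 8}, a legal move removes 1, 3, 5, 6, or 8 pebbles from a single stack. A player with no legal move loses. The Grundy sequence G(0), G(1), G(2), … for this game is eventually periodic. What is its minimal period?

G(0) = 0
G(1) = mex{0} = 1
G(2) = mex{1} = 0
G(3) = mex{0,0} = 1
G(4) = mex{1,1} = 0
G(5) = mex{0,0,0} = 1
G(6) = mex{1,1,1,0} = 2
G(7) = mex{2,0,0,1} = 3
G(8) = mex{3,1,1,0,0} = 2
G(9) = mex{2,2,0,1,1} = 3
G(10) = mex{3,3,1,0,0} = 2
G(11) = mex{2,2,2,1,1} = 0
G(12) = mex{0,3,3,2,0} = 1
G(13) = mex{1,2,2,3,1} = 0
G(14) = mex{0,0,3,2,2} = 1
G(15) = mex{1,1,2,3,3} = 0
G(16) = mex{0,0,0,2,2} = 1
G(17) = mex{1,1,1,0,3} = 2
G(18) = mex{2,0,0,1,2} = 3
G(19) = mex{3,1,1,0,0} = 2
G(20) = mex{2,2,0,1,1} = 3
G(21) = mex{3,3,1,0,0} = 2
G(22) = mex{2,2,2,1,1} = 0
G(23) = mex{0,3,3,2,0} = 1
G(n+11) = G(n) holds for n = 0,…,7 (a full window of length max(S) = 8), so the sequence is purely periodic with period 11.

11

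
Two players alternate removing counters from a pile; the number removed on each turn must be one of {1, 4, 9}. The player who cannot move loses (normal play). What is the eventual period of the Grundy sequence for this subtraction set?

G(0) = 0
G(1) = mex{0} = 1
G(2) = mex{1} = 0
G(3) = mex{0} = 1
G(4) = mex{1,0} = 2
G(5) = mex{2,1} = 0
G(6) = mex{0,0} = 1
G(7) = mex{1,1} = 0
G(8) = mex{0,2} = 1
G(9) = mex{1,0,0} = 2
G(10) = mex{2,1,1} = 0
G(11) = mex{0,0,0} = 1
G(12) = mex{1,1,1} = 0
G(13) = mex{0,2,2} = 1
G(14) = mex{1,0,0} = 2
G(15) = mex{2,1,1} = 0
G(n+5) = G(n) holds for n = 0,…,8 (a full window of length max(S) = 9), so the sequence is purely periodic with period 5.

5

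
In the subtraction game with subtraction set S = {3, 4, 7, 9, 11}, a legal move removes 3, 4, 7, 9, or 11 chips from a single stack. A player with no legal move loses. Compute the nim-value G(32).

1

G(0) = 0
G(1) = mex{} = 0
G(2) = mex{} = 0
G(3) = mex{0} = 1
G(4) = mex{0,0} = 1
G(5) = mex{0,0} = 1
G(6) = mex{1,0} = 2
G(7) = mex{1,1,0} = 2
G(8) = mex{1,1,0} = 2
G(9) = mex{2,1,0,0} = 3
G(10) = mex{2,2,1,0} = 3
G(11) = mex{2,2,1,0,0} = 3
G(12) = mex{3,2,1,1,0} = 4
G(13) = mex{3,3,2,1,0} = 4
G(14) = mex{3,3,2,1,1} = 0
G(15) = mex{4,3,2,2,1} = 0
G(16) = mex{4,4,3,2,1} = 0
G(17) = mex{0,4,3,2,2} = 1
G(18) = mex{0,0,3,3,2} = 1
G(19) = mex{0,0,4,3,2} = 1
G(20) = mex{1,0,4,3,3} = 2
G(21) = mex{1,1,0,4,3} = 2
G(22) = mex{1,1,0,4,3} = 2
G(23) = mex{2,1,0,0,4} = 3
G(24) = mex{2,2,1,0,4} = 3
G(25) = mex{2,2,1,0,0} = 3
G(26) = mex{3,2,1,1,0} = 4
G(27) = mex{3,3,2,1,0} = 4
G(28) = mex{3,3,2,1,1} = 0
G(29) = mex{4,3,2,2,1} = 0
G(30) = mex{4,4,3,2,1} = 0
G(31) = mex{0,4,3,2,2} = 1
G(32) = mex{0,0,3,3,2} = 1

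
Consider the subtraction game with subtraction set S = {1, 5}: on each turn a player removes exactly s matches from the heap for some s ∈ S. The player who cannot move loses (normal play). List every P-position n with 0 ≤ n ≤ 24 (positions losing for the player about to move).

G(0) = 0
G(1) = mex{0} = 1
G(2) = mex{1} = 0
G(3) = mex{0} = 1
G(4) = mex{1} = 0
G(5) = mex{0,0} = 1
G(6) = mex{1,1} = 0
G(7) = mex{0,0} = 1
G(8) = mex{1,1} = 0
G(9) = mex{0,0} = 1
G(10) = mex{1,1} = 0
G(11) = mex{0,0} = 1
G(12) = mex{1,1} = 0
G(13) = mex{0,0} = 1
G(14) = mex{1,1} = 0
G(15) = mex{0,0} = 1
G(16) = mex{1,1} = 0
G(17) = mex{0,0} = 1
G(18) = mex{1,1} = 0
G(19) = mex{0,0} = 1
G(20) = mex{1,1} = 0
G(21) = mex{0,0} = 1
G(22) = mex{1,1} = 0
G(23) = mex{0,0} = 1
G(24) = mex{1,1} = 0
P-positions are exactly the n with G(n) = 0.

0, 2, 4, 6, 8, 10, 12, 14, 16, 18, 20, 22, 24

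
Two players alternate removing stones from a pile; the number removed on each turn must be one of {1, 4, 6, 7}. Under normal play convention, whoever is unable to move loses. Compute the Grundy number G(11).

G(0) = 0
G(1) = mex{0} = 1
G(2) = mex{1} = 0
G(3) = mex{0} = 1
G(4) = mex{1,0} = 2
G(5) = mex{2,1} = 0
G(6) = mex{0,0,0} = 1
G(7) = mex{1,1,1,0} = 2
G(8) = mex{2,2,0,1} = 3
G(9) = mex{3,0,1,0} = 2
G(10) = mex{2,1,2,1} = 0
G(11) = mex{0,2,0,2} = 1

1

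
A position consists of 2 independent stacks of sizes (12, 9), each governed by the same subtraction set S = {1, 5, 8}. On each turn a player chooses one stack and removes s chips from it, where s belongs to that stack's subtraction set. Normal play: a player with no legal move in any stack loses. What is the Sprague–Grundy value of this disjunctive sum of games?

1

All stacks use S = {1, 5, 8}:
n :  0  1  2  3  4  5  6  7  8  9 10 11 12
G :  0  1  0  1  0  1  0  1  2  3  2  3  2
Stack A: G(12) = 2.
Stack B: G(9) = 3.
Combined Grundy value = 2 ⊕ 3 = 1.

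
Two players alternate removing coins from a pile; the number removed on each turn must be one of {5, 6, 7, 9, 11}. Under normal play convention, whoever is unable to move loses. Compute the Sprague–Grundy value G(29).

G(0) = 0
G(1) = mex{} = 0
G(2) = mex{} = 0
G(3) = mex{} = 0
G(4) = mex{} = 0
G(5) = mex{0} = 1
G(6) = mex{0,0} = 1
G(7) = mex{0,0,0} = 1
G(8) = mex{0,0,0} = 1
G(9) = mex{0,0,0,0} = 1
G(10) = mex{1,0,0,0} = 2
G(11) = mex{1,1,0,0,0} = 2
G(12) = mex{1,1,1,0,0} = 2
G(13) = mex{1,1,1,0,0} = 2
G(14) = mex{1,1,1,1,0} = 2
G(15) = mex{2,1,1,1,0} = 3
G(16) = mex{2,2,1,1,1} = 0
G(17) = mex{2,2,2,1,1} = 0
G(18) = mex{2,2,2,1,1} = 0
G(19) = mex{2,2,2,2,1} = 0
G(20) = mex{3,2,2,2,1} = 0
G(21) = mex{0,3,2,2,2} = 1
G(22) = mex{0,0,3,2,2} = 1
G(23) = mex{0,0,0,2,2} = 1
G(24) = mex{0,0,0,3,2} = 1
G(25) = mex{0,0,0,0,2} = 1
G(26) = mex{1,0,0,0,3} = 2
G(27) = mex{1,1,0,0,0} = 2
G(28) = mex{1,1,1,0,0} = 2
G(29) = mex{1,1,1,0,0} = 2

2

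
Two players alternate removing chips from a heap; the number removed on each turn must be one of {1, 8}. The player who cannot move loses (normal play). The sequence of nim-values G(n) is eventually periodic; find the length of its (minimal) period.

n :  0  1  2  3  4  5  6  7  8  9 10 11 12 13 14 15 16 17 18 19
G :  0  1  0  1  0  1  0  1  2  0  1  0  1  0  1  0  1  2  0  1
G(n+9) = G(n) holds for n = 0,…,7 (a full window of length max(S) = 8), so the sequence is purely periodic with period 9.

9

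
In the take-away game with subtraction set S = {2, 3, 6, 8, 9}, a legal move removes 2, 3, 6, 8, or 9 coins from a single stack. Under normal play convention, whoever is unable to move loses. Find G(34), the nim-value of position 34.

n :  0  1  2  3  4  5  6  7  8  9 10 11 12 13 14 15 16 17 18 19 20 21 22 23 24 25 26 27 28 29 30 31 32 33 34
G :  0  0  1  1  2  0  3  1  2  2  3  3  0  4  1  5  0  0  1  1  2  2  3  3  4  2  5  0  0  1  1  4  0  3  1

1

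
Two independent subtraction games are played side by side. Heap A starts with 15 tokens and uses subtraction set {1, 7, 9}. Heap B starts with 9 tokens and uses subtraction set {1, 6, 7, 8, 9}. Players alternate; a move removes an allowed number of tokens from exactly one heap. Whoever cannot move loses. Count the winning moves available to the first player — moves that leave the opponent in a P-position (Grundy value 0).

Heap A, S = {1, 7, 9}:
n :  0  1  2  3  4  5  6  7  8  9 10 11 12 13 14 15
G :  0  1  0  1  0  1  0  1  0  1  0  1  0  1  0  1
G_A(15) = 1.
Heap B, S = {1, 6, 7, 8, 9}:
n : 0 1 2 3 4 5 6 7 8 9
G : 0 1 0 1 0 1 2 3 2 3
G_B(9) = 3.
Combined Grundy value = 1 ⊕ 3 = 2.
A winning move leaves total XOR = 0, i.e. changes one component's Grundy value g to g ⊕ X where X is the current total.
Heap A: need g' = 1⊕2 = 3. Options: 15−1→G=0, 15−7→G=0, 15−9→G=0. Hits: 0.
Heap B: need g' = 3⊕2 = 1. Options: 9−1→G=2, 9−6→G=1, 9−7→G=0, 9−8→G=1, 9−9→G=0. Hits: 2.

2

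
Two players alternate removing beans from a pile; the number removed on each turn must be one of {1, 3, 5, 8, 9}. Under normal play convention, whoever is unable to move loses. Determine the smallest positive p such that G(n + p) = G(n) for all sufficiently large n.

G(0) = 0
G(1) = mex{0} = 1
G(2) = mex{1} = 0
G(3) = mex{0,0} = 1
G(4) = mex{1,1} = 0
G(5) = mex{0,0,0} = 1
G(6) = mex{1,1,1} = 0
G(7) = mex{0,0,0} = 1
G(8) = mex{1,1,1,0} = 2
G(9) = mex{2,0,0,1,0} = 3
G(10) = mex{3,1,1,0,1} = 2
G(11) = mex{2,2,0,1,0} = 3
G(12) = mex{3,3,1,0,1} = 2
G(13) = mex{2,2,2,1,0} = 3
G(14) = mex{3,3,3,0,1} = 2
G(15) = mex{2,2,2,1,0} = 3
G(16) = mex{3,3,3,2,1} = 0
G(17) = mex{0,2,2,3,2} = 1
G(18) = mex{1,3,3,2,3} = 0
G(19) = mex{0,0,2,3,2} = 1
G(20) = mex{1,1,3,2,3} = 0
G(21) = mex{0,0,0,3,2} = 1
G(22) = mex{1,1,1,2,3} = 0
G(23) = mex{0,0,0,3,2} = 1
G(24) = mex{1,1,1,0,3} = 2
G(25) = mex{2,0,0,1,0} = 3
G(26) = mex{3,1,1,0,1} = 2
G(27) = mex{2,2,0,1,0} = 3
G(28) = mex{3,3,1,0,1} = 2
G(29) = mex{2,2,2,1,0} = 3
G(30) = mex{3,3,3,0,1} = 2
G(31) = mex{2,2,2,1,0} = 3
G(32) = mex{3,3,3,2,1} = 0
G(33) = mex{0,2,2,3,2} = 1
G(n+16) = G(n) holds for n = 0,…,8 (a full window of length max(S) = 9), so the sequence is purely periodic with period 16.

16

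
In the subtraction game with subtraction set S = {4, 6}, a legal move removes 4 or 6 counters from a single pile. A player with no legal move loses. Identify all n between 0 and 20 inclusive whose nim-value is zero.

0, 1, 2, 3, 10, 11, 12, 13, 20

n :  0  1  2  3  4  5  6  7  8  9 10 11 12 13 14 15 16 17 18 19 20
G :  0  0  0  0  1  1  1  1  2  2  0  0  0  0  1  1  1  1  2  2  0
P-positions are exactly the n with G(n) = 0.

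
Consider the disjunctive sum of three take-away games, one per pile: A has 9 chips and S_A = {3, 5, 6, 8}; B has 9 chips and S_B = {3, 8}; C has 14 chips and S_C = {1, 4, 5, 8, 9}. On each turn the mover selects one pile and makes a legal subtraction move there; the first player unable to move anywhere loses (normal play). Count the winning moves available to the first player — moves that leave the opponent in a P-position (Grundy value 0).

Pile A, S = {3, 5, 6, 8}:
G(0) = 0
G(1) = mex{} = 0
G(2) = mex{} = 0
G(3) = mex{0} = 1
G(4) = mex{0} = 1
G(5) = mex{0,0} = 1
G(6) = mex{1,0,0} = 2
G(7) = mex{1,0,0} = 2
G(8) = mex{1,1,0,0} = 2
G(9) = mex{2,1,1,0} = 3
G_A(9) = 3.
Pile B, S = {3, 8}:
G(0) = 0
G(1) = mex{} = 0
G(2) = mex{} = 0
G(3) = mex{0} = 1
G(4) = mex{0} = 1
G(5) = mex{0} = 1
G(6) = mex{1} = 0
G(7) = mex{1} = 0
G(8) = mex{1,0} = 2
G(9) = mex{0,0} = 1
G_B(9) = 1.
Pile C, S = {1, 4, 5, 8, 9}:
n :  0  1  2  3  4  5  6  7  8  9 10 11 12 13 14
G :  0  1  0  1  2  3  2  3  4  5  4  5  0  1  0
G_C(14) = 0.
Combined Grundy value = 3 ⊕ 1 ⊕ 0 = 2.
A winning move leaves total XOR = 0, i.e. changes one component's Grundy value g to g ⊕ X where X is the current total.
Pile A: need g' = 3⊕2 = 1. Options: 9−3→G=2, 9−5→G=1, 9−6→G=1, 9−8→G=0. Hits: 2.
Pile B: need g' = 1⊕2 = 3. Options: 9−3→G=0, 9−8→G=0. Hits: 0.
Pile C: need g' = 0⊕2 = 2. Options: 14−1→G=1, 14−4→G=4, 14−5→G=5, 14−8→G=2, 14−9→G=3. Hits: 1.

3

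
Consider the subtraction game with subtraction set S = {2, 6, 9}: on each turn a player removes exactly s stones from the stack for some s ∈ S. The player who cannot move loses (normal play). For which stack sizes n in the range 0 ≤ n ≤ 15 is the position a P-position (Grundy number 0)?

0, 1, 4, 5, 8, 12, 15

G(0) = 0
G(1) = mex{} = 0
G(2) = mex{0} = 1
G(3) = mex{0} = 1
G(4) = mex{1} = 0
G(5) = mex{1} = 0
G(6) = mex{0,0} = 1
G(7) = mex{0,0} = 1
G(8) = mex{1,1} = 0
G(9) = mex{1,1,0} = 2
G(10) = mex{0,0,0} = 1
G(11) = mex{2,0,1} = 3
G(12) = mex{1,1,1} = 0
G(13) = mex{3,1,0} = 2
G(14) = mex{0,0,0} = 1
G(15) = mex{2,2,1} = 0
P-positions are exactly the n with G(n) = 0.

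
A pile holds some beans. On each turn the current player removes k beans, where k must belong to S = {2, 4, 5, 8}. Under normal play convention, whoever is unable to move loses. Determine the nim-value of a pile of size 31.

G(0) = 0
G(1) = mex{} = 0
G(2) = mex{0} = 1
G(3) = mex{0} = 1
G(4) = mex{1,0} = 2
G(5) = mex{1,0,0} = 2
G(6) = mex{2,1,0} = 3
G(7) = mex{2,1,1} = 0
G(8) = mex{3,2,1,0} = 4
G(9) = mex{0,2,2,0} = 1
G(10) = mex{4,3,2,1} = 0
G(11) = mex{1,0,3,1} = 2
G(12) = mex{0,4,0,2} = 1
G(13) = mex{2,1,4,2} = 0
G(14) = mex{1,0,1,3} = 2
G(15) = mex{0,2,0,0} = 1
G(16) = mex{2,1,2,4} = 0
G(17) = mex{1,0,1,1} = 2
G(18) = mex{0,2,0,0} = 1
G(19) = mex{2,1,2,2} = 0
G(20) = mex{1,0,1,1} = 2
G(21) = mex{0,2,0,0} = 1
G(22) = mex{2,1,2,2} = 0
G(23) = mex{1,0,1,1} = 2
G(24) = mex{0,2,0,0} = 1
G(25) = mex{2,1,2,2} = 0
G(26) = mex{1,0,1,1} = 2
G(27) = mex{0,2,0,0} = 1
G(28) = mex{2,1,2,2} = 0
G(29) = mex{1,0,1,1} = 2
G(30) = mex{0,2,0,0} = 1
G(31) = mex{2,1,2,2} = 0

0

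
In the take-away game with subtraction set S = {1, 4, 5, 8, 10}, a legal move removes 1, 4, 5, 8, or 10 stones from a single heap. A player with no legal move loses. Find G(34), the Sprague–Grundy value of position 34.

3

n :  0  1  2  3  4  5  6  7  8  9 10 11 12 13 14 15 16 17 18 19 20 21 22 23 24 25 26 27 28 29 30 31 32 33 34
G :  0  1  0  1  2  3  2  3  4  0  1  0  1  2  3  2  3  4  0  1  0  1  2  3  2  3  4  0  1  0  1  2  3  2  3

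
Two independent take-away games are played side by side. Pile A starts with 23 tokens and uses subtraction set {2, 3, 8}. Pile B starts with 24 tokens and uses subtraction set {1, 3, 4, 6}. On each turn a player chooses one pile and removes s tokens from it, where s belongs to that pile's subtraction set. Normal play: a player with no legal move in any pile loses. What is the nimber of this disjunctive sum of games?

Pile A, S = {2, 3, 8}:
G(0) = 0
G(1) = mex{} = 0
G(2) = mex{0} = 1
G(3) = mex{0,0} = 1
G(4) = mex{1,0} = 2
G(5) = mex{1,1} = 0
G(6) = mex{2,1} = 0
G(7) = mex{0,2} = 1
G(8) = mex{0,0,0} = 1
G(9) = mex{1,0,0} = 2
G(10) = mex{1,1,1} = 0
G(11) = mex{2,1,1} = 0
G(12) = mex{0,2,2} = 1
G(13) = mex{0,0,0} = 1
G(14) = mex{1,0,0} = 2
G(15) = mex{1,1,1} = 0
G(16) = mex{2,1,1} = 0
G(17) = mex{0,2,2} = 1
G(18) = mex{0,0,0} = 1
G(19) = mex{1,0,0} = 2
G(20) = mex{1,1,1} = 0
G(21) = mex{2,1,1} = 0
G(22) = mex{0,2,2} = 1
G(23) = mex{0,0,0} = 1
G_A(23) = 1.
Pile B, S = {1, 3, 4, 6}:
n :  0  1  2  3  4  5  6  7  8  9 10 11 12 13 14 15 16 17 18 19 20 21 22 23 24
G :  0  1  0  1  2  3  2  0  1  0  1  2  3  2  0  1  0  1  2  3  2  0  1  0  1
G_B(24) = 1.
Combined Grundy value = 1 ⊕ 1 = 0.

0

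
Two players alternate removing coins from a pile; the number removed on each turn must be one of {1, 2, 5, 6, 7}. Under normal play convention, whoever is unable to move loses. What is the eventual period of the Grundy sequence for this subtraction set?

G(0) = 0
G(1) = mex{0} = 1
G(2) = mex{1,0} = 2
G(3) = mex{2,1} = 0
G(4) = mex{0,2} = 1
G(5) = mex{1,0,0} = 2
G(6) = mex{2,1,1,0} = 3
G(7) = mex{3,2,2,1,0} = 4
G(8) = mex{4,3,0,2,1} = 5
G(9) = mex{5,4,1,0,2} = 3
G(10) = mex{3,5,2,1,0} = 4
G(11) = mex{4,3,3,2,1} = 0
G(12) = mex{0,4,4,3,2} = 1
G(13) = mex{1,0,5,4,3} = 2
G(14) = mex{2,1,3,5,4} = 0
G(15) = mex{0,2,4,3,5} = 1
G(16) = mex{1,0,0,4,3} = 2
G(17) = mex{2,1,1,0,4} = 3
G(18) = mex{3,2,2,1,0} = 4
G(19) = mex{4,3,0,2,1} = 5
G(20) = mex{5,4,1,0,2} = 3
G(21) = mex{3,5,2,1,0} = 4
G(22) = mex{4,3,3,2,1} = 0
G(23) = mex{0,4,4,3,2} = 1
G(n+11) = G(n) holds for n = 0,…,6 (a full window of length max(S) = 7), so the sequence is purely periodic with period 11.

11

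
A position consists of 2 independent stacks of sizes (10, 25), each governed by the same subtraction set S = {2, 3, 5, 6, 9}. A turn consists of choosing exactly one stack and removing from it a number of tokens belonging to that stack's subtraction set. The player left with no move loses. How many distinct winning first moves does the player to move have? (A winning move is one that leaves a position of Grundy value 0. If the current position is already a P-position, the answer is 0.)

All stacks use S = {2, 3, 5, 6, 9}:
G(0) = 0
G(1) = mex{} = 0
G(2) = mex{0} = 1
G(3) = mex{0,0} = 1
G(4) = mex{1,0} = 2
G(5) = mex{1,1,0} = 2
G(6) = mex{2,1,0,0} = 3
G(7) = mex{2,2,1,0} = 3
G(8) = mex{3,2,1,1} = 0
G(9) = mex{3,3,2,1,0} = 4
G(10) = mex{0,3,2,2,0} = 1
G(11) = mex{4,0,3,2,1} = 5
G(12) = mex{1,4,3,3,1} = 0
G(13) = mex{5,1,0,3,2} = 4
G(14) = mex{0,5,4,0,2} = 1
G(15) = mex{4,0,1,4,3} = 2
G(16) = mex{1,4,5,1,3} = 0
G(17) = mex{2,1,0,5,0} = 3
G(18) = mex{0,2,4,0,4} = 1
G(19) = mex{3,0,1,4,1} = 2
G(20) = mex{1,3,2,1,5} = 0
G(21) = mex{2,1,0,2,0} = 3
G(22) = mex{0,2,3,0,4} = 1
G(23) = mex{3,0,1,3,1} = 2
G(24) = mex{1,3,2,1,2} = 0
G(25) = mex{2,1,0,2,0} = 3
Stack A: G(10) = 1.
Stack B: G(25) = 3.
Combined Grundy value = 1 ⊕ 3 = 2.
A winning move leaves total XOR = 0, i.e. changes one component's Grundy value g to g ⊕ X where X is the current total.
Stack A: need g' = 1⊕2 = 3. Options: 10−2→G=0, 10−3→G=3, 10−5→G=2, 10−6→G=2, 10−9→G=0. Hits: 1.
Stack B: need g' = 3⊕2 = 1. Options: 25−2→G=2, 25−3→G=1, 25−5→G=0, 25−6→G=2, 25−9→G=0. Hits: 1.

2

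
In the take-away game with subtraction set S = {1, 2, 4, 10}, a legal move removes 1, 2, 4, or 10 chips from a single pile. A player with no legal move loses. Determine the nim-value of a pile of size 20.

G(0) = 0
G(1) = mex{0} = 1
G(2) = mex{1,0} = 2
G(3) = mex{2,1} = 0
G(4) = mex{0,2,0} = 1
G(5) = mex{1,0,1} = 2
G(6) = mex{2,1,2} = 0
G(7) = mex{0,2,0} = 1
G(8) = mex{1,0,1} = 2
G(9) = mex{2,1,2} = 0
G(10) = mex{0,2,0,0} = 1
G(11) = mex{1,0,1,1} = 2
G(12) = mex{2,1,2,2} = 0
G(13) = mex{0,2,0,0} = 1
G(14) = mex{1,0,1,1} = 2
G(15) = mex{2,1,2,2} = 0
G(16) = mex{0,2,0,0} = 1
G(17) = mex{1,0,1,1} = 2
G(18) = mex{2,1,2,2} = 0
G(19) = mex{0,2,0,0} = 1
G(20) = mex{1,0,1,1} = 2

2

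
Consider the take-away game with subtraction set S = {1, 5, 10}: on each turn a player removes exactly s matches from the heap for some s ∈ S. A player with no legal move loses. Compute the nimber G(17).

0

G(0) = 0
G(1) = mex{0} = 1
G(2) = mex{1} = 0
G(3) = mex{0} = 1
G(4) = mex{1} = 0
G(5) = mex{0,0} = 1
G(6) = mex{1,1} = 0
G(7) = mex{0,0} = 1
G(8) = mex{1,1} = 0
G(9) = mex{0,0} = 1
G(10) = mex{1,1,0} = 2
G(11) = mex{2,0,1} = 3
G(12) = mex{3,1,0} = 2
G(13) = mex{2,0,1} = 3
G(14) = mex{3,1,0} = 2
G(15) = mex{2,2,1} = 0
G(16) = mex{0,3,0} = 1
G(17) = mex{1,2,1} = 0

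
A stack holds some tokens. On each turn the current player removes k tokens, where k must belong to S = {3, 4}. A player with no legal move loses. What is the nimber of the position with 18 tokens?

G(0) = 0
G(1) = mex{} = 0
G(2) = mex{} = 0
G(3) = mex{0} = 1
G(4) = mex{0,0} = 1
G(5) = mex{0,0} = 1
G(6) = mex{1,0} = 2
G(7) = mex{1,1} = 0
G(8) = mex{1,1} = 0
G(9) = mex{2,1} = 0
G(10) = mex{0,2} = 1
G(11) = mex{0,0} = 1
G(12) = mex{0,0} = 1
G(13) = mex{1,0} = 2
G(14) = mex{1,1} = 0
G(15) = mex{1,1} = 0
G(16) = mex{2,1} = 0
G(17) = mex{0,2} = 1
G(18) = mex{0,0} = 1

1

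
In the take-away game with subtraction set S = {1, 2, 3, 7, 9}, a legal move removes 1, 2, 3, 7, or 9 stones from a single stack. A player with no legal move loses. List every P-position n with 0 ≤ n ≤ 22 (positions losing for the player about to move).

0, 4, 8, 12, 16, 20

n :  0  1  2  3  4  5  6  7  8  9 10 11 12 13 14 15 16 17 18 19 20 21 22
G :  0  1  2  3  0  1  2  3  0  1  2  3  0  1  2  3  0  1  2  3  0  1  2
P-positions are exactly the n with G(n) = 0.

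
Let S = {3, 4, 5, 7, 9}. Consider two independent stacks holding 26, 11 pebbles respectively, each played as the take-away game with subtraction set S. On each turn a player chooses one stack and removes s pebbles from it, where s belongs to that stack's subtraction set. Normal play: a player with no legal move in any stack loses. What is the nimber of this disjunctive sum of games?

3

All stacks use S = {3, 4, 5, 7, 9}:
G(0) = 0
G(1) = mex{} = 0
G(2) = mex{} = 0
G(3) = mex{0} = 1
G(4) = mex{0,0} = 1
G(5) = mex{0,0,0} = 1
G(6) = mex{1,0,0} = 2
G(7) = mex{1,1,0,0} = 2
G(8) = mex{1,1,1,0} = 2
G(9) = mex{2,1,1,0,0} = 3
G(10) = mex{2,2,1,1,0} = 3
G(11) = mex{2,2,2,1,0} = 3
G(12) = mex{3,2,2,1,1} = 0
G(13) = mex{3,3,2,2,1} = 0
G(14) = mex{3,3,3,2,1} = 0
G(15) = mex{0,3,3,2,2} = 1
G(16) = mex{0,0,3,3,2} = 1
G(17) = mex{0,0,0,3,2} = 1
G(18) = mex{1,0,0,3,3} = 2
G(19) = mex{1,1,0,0,3} = 2
G(20) = mex{1,1,1,0,3} = 2
G(21) = mex{2,1,1,0,0} = 3
G(22) = mex{2,2,1,1,0} = 3
G(23) = mex{2,2,2,1,0} = 3
G(24) = mex{3,2,2,1,1} = 0
G(25) = mex{3,3,2,2,1} = 0
G(26) = mex{3,3,3,2,1} = 0
Stack A: G(26) = 0.
Stack B: G(11) = 3.
Combined Grundy value = 0 ⊕ 3 = 3.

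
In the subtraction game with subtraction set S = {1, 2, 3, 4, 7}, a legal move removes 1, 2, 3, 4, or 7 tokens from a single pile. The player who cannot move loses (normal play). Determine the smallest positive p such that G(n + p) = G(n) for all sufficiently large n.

G(0) = 0
G(1) = mex{0} = 1
G(2) = mex{1,0} = 2
G(3) = mex{2,1,0} = 3
G(4) = mex{3,2,1,0} = 4
G(5) = mex{4,3,2,1} = 0
G(6) = mex{0,4,3,2} = 1
G(7) = mex{1,0,4,3,0} = 2
G(8) = mex{2,1,0,4,1} = 3
G(9) = mex{3,2,1,0,2} = 4
G(10) = mex{4,3,2,1,3} = 0
G(11) = mex{0,4,3,2,4} = 1
G(12) = mex{1,0,4,3,0} = 2
G(13) = mex{2,1,0,4,1} = 3
G(14) = mex{3,2,1,0,2} = 4
G(n+5) = G(n) holds for n = 0,…,6 (a full window of length max(S) = 7), so the sequence is purely periodic with period 5.

5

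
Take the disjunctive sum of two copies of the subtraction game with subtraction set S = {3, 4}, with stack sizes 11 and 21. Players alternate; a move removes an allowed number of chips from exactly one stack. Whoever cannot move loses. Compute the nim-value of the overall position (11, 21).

All stacks use S = {3, 4}:
n :  0  1  2  3  4  5  6  7  8  9 10 11 12 13 14 15 16 17 18 19 20 21
G :  0  0  0  1  1  1  2  0  0  0  1  1  1  2  0  0  0  1  1  1  2  0
Stack A: G(11) = 1.
Stack B: G(21) = 0.
Combined Grundy value = 1 ⊕ 0 = 1.

1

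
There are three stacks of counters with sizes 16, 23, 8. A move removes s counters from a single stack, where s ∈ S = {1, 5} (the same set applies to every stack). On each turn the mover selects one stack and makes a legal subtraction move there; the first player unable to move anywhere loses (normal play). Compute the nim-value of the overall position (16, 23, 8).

1

All stacks use S = {1, 5}:
G(0) = 0
G(1) = mex{0} = 1
G(2) = mex{1} = 0
G(3) = mex{0} = 1
G(4) = mex{1} = 0
G(5) = mex{0,0} = 1
G(6) = mex{1,1} = 0
G(7) = mex{0,0} = 1
G(8) = mex{1,1} = 0
G(9) = mex{0,0} = 1
G(10) = mex{1,1} = 0
G(11) = mex{0,0} = 1
G(12) = mex{1,1} = 0
G(13) = mex{0,0} = 1
G(14) = mex{1,1} = 0
G(15) = mex{0,0} = 1
G(16) = mex{1,1} = 0
G(17) = mex{0,0} = 1
G(18) = mex{1,1} = 0
G(19) = mex{0,0} = 1
G(20) = mex{1,1} = 0
G(21) = mex{0,0} = 1
G(22) = mex{1,1} = 0
G(23) = mex{0,0} = 1
Stack A: G(16) = 0.
Stack B: G(23) = 1.
Stack C: G(8) = 0.
Combined Grundy value = 0 ⊕ 1 ⊕ 0 = 1.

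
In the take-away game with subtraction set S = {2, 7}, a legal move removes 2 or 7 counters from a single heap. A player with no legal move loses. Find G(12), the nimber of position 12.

1

n :  0  1  2  3  4  5  6  7  8  9 10 11 12
G :  0  0  1  1  0  0  1  1  2  0  0  1  1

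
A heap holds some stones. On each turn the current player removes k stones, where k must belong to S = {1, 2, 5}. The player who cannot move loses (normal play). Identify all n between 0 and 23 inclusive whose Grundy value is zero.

0, 3, 6, 9, 12, 15, 18, 21

G(0) = 0
G(1) = mex{0} = 1
G(2) = mex{1,0} = 2
G(3) = mex{2,1} = 0
G(4) = mex{0,2} = 1
G(5) = mex{1,0,0} = 2
G(6) = mex{2,1,1} = 0
G(7) = mex{0,2,2} = 1
G(8) = mex{1,0,0} = 2
G(9) = mex{2,1,1} = 0
G(10) = mex{0,2,2} = 1
G(11) = mex{1,0,0} = 2
G(12) = mex{2,1,1} = 0
G(13) = mex{0,2,2} = 1
G(14) = mex{1,0,0} = 2
G(15) = mex{2,1,1} = 0
G(16) = mex{0,2,2} = 1
G(17) = mex{1,0,0} = 2
G(18) = mex{2,1,1} = 0
G(19) = mex{0,2,2} = 1
G(20) = mex{1,0,0} = 2
G(21) = mex{2,1,1} = 0
G(22) = mex{0,2,2} = 1
G(23) = mex{1,0,0} = 2
P-positions are exactly the n with G(n) = 0.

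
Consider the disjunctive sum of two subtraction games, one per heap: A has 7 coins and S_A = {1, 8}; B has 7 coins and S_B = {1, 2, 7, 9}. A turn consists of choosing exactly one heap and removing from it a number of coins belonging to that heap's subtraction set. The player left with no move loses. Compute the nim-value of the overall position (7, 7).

0

Heap A, S = {1, 8}:
n : 0 1 2 3 4 5 6 7
G : 0 1 0 1 0 1 0 1
G_A(7) = 1.
Heap B, S = {1, 2, 7, 9}:
G(0) = 0
G(1) = mex{0} = 1
G(2) = mex{1,0} = 2
G(3) = mex{2,1} = 0
G(4) = mex{0,2} = 1
G(5) = mex{1,0} = 2
G(6) = mex{2,1} = 0
G(7) = mex{0,2,0} = 1
G_B(7) = 1.
Combined Grundy value = 1 ⊕ 1 = 0.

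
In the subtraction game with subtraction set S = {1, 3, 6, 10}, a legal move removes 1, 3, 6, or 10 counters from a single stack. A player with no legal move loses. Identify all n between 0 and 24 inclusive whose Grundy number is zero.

n :  0  1  2  3  4  5  6  7  8  9 10 11 12 13 14 15 16 17 18 19 20 21 22 23 24
G :  0  1  0  1  0  1  2  3  2  0  1  0  1  0  1  2  3  2  0  1  0  1  0  1  2
P-positions are exactly the n with G(n) = 0.

0, 2, 4, 9, 11, 13, 18, 20, 22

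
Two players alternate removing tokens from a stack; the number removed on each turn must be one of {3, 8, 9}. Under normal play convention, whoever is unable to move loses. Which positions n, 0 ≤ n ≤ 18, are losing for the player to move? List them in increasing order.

n :  0  1  2  3  4  5  6  7  8  9 10 11 12 13 14 15 16 17 18
G :  0  0  0  1  1  1  0  0  2  1  1  3  0  0  2  1  1  0  0
P-positions are exactly the n with G(n) = 0.

0, 1, 2, 6, 7, 12, 13, 17, 18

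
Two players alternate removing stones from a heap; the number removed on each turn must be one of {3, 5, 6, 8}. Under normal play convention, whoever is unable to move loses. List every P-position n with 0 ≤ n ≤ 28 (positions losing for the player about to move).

n :  0  1  2  3  4  5  6  7  8  9 10 11 12 13 14 15 16 17 18 19 20 21 22 23 24 25 26 27 28
G :  0  0  0  1  1  1  2  2  2  3  3  0  0  0  1  1  1  2  2  2  3  3  0  0  0  1  1  1  2
P-positions are exactly the n with G(n) = 0.

0, 1, 2, 11, 12, 13, 22, 23, 24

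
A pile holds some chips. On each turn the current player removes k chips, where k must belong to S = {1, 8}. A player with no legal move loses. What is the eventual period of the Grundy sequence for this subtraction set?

n :  0  1  2  3  4  5  6  7  8  9 10 11 12 13 14 15 16 17 18 19
G :  0  1  0  1  0  1  0  1  2  0  1  0  1  0  1  0  1  2  0  1
G(n+9) = G(n) holds for n = 0,…,7 (a full window of length max(S) = 8), so the sequence is purely periodic with period 9.

9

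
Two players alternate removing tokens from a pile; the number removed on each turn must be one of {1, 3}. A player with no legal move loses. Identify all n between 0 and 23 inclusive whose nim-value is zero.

0, 2, 4, 6, 8, 10, 12, 14, 16, 18, 20, 22

n :  0  1  2  3  4  5  6  7  8  9 10 11 12 13 14 15 16 17 18 19 20 21 22 23
G :  0  1  0  1  0  1  0  1  0  1  0  1  0  1  0  1  0  1  0  1  0  1  0  1
P-positions are exactly the n with G(n) = 0.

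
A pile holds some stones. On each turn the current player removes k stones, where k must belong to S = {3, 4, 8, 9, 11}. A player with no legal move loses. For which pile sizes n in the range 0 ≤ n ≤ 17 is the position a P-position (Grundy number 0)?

n :  0  1  2  3  4  5  6  7  8  9 10 11 12 13 14 15 16 17
G :  0  0  0  1  1  1  2  0  2  3  1  3  4  2  0  5  3  1
P-positions are exactly the n with G(n) = 0.

0, 1, 2, 7, 14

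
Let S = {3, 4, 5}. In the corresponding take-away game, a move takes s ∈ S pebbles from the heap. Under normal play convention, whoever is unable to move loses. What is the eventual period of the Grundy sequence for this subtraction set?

G(0) = 0
G(1) = mex{} = 0
G(2) = mex{} = 0
G(3) = mex{0} = 1
G(4) = mex{0,0} = 1
G(5) = mex{0,0,0} = 1
G(6) = mex{1,0,0} = 2
G(7) = mex{1,1,0} = 2
G(8) = mex{1,1,1} = 0
G(9) = mex{2,1,1} = 0
G(10) = mex{2,2,1} = 0
G(11) = mex{0,2,2} = 1
G(12) = mex{0,0,2} = 1
G(13) = mex{0,0,0} = 1
G(14) = mex{1,0,0} = 2
G(15) = mex{1,1,0} = 2
G(16) = mex{1,1,1} = 0
G(17) = mex{2,1,1} = 0
G(n+8) = G(n) holds for n = 0,…,4 (a full window of length max(S) = 5), so the sequence is purely periodic with period 8.

8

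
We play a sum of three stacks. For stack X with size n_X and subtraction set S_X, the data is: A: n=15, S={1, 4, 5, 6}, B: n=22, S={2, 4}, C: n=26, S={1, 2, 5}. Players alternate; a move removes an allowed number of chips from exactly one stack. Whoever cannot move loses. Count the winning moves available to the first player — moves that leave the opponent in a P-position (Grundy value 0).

5

Stack A, S = {1, 4, 5, 6}:
n :  0  1  2  3  4  5  6  7  8  9 10 11 12 13 14 15
G :  0  1  0  1  2  3  2  3  4  0  1  0  1  2  3  2
G_A(15) = 2.
Stack B, S = {2, 4}:
n :  0  1  2  3  4  5  6  7  8  9 10 11 12 13 14 15 16 17 18 19 20 21 22
G :  0  0  1  1  2  2  0  0  1  1  2  2  0  0  1  1  2  2  0  0  1  1  2
G_B(22) = 2.
Stack C, S = {1, 2, 5}:
n :  0  1  2  3  4  5  6  7  8  9 10 11 12 13 14 15 16 17 18 19 20 21 22 23 24 25 26
G :  0  1  2  0  1  2  0  1  2  0  1  2  0  1  2  0  1  2  0  1  2  0  1  2  0  1  2
G_C(26) = 2.
Combined Grundy value = 2 ⊕ 2 ⊕ 2 = 2.
A winning move leaves total XOR = 0, i.e. changes one component's Grundy value g to g ⊕ X where X is the current total.
Stack A: need g' = 2⊕2 = 0. Options: 15−1→G=3, 15−4→G=0, 15−5→G=1, 15−6→G=0. Hits: 2.
Stack B: need g' = 2⊕2 = 0. Options: 22−2→G=1, 22−4→G=0. Hits: 1.
Stack C: need g' = 2⊕2 = 0. Options: 26−1→G=1, 26−2→G=0, 26−5→G=0. Hits: 2.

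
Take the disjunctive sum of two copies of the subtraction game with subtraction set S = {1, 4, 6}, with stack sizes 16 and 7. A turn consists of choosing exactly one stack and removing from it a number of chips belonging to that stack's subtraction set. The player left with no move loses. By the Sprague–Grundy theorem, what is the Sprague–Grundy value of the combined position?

1

All stacks use S = {1, 4, 6}:
n :  0  1  2  3  4  5  6  7  8  9 10 11 12 13 14 15 16
G :  0  1  0  1  2  0  1  0  1  2  0  1  0  1  2  0  1
Stack A: G(16) = 1.
Stack B: G(7) = 0.
Combined Grundy value = 1 ⊕ 0 = 1.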